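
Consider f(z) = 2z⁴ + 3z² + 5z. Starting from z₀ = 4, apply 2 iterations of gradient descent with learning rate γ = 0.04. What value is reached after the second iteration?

f′(z) = 8z³ + 6z + 5
z₁ = 4 − 0.04·541 = -17.64
z₂ = -17.64 − 0.04·(-44013.093952) = 1742.88375808

1742.88375808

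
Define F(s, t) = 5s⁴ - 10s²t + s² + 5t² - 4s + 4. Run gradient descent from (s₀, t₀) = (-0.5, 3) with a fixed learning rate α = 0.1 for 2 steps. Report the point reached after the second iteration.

∇F = (20s³ - 20st + 2s - 4, -10s² + 10t)
(s₁, t₁) = (-0.5, 3) − 0.1·(22.5, 27.5) = (-2.75, 0.25)
(s₂, t₂) = (-2.75, 0.25) − 0.1·(-411.6875, -73.125) = (38.41875, 7.5625)

(38.41875, 7.5625)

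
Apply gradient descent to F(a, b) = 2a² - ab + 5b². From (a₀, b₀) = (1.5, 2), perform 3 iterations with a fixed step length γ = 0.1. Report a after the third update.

∇F = (4a - b, -a + 10b)
Step 1: at (1.5, 2), ∇F = (4, 18.5) → (1.5, 2) − 0.1·(4, 18.5) = (1.1, 0.15)
Step 2: at (1.1, 0.15), ∇F = (4.25, 0.4) → (1.1, 0.15) − 0.1·(4.25, 0.4) = (0.675, 0.11)
Step 3: at (0.675, 0.11), ∇F = (2.59, 0.425) → (0.675, 0.11) − 0.1·(2.59, 0.425) = (0.416, 0.0675)
a = 0.416

0.416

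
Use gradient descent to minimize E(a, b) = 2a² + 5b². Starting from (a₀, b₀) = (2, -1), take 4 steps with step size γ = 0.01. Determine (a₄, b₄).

(1.69869312, -0.6561)

∇E = (4a, 10b)
Step 1: at (2, -1), ∇E = (8, -10) → (2, -1) − 0.01·(8, -10) = (1.92, -0.9)
Step 2: at (1.92, -0.9), ∇E = (7.68, -9) → (1.92, -0.9) − 0.01·(7.68, -9) = (1.8432, -0.81)
Step 3: at (1.8432, -0.81), ∇E = (7.3728, -8.1) → (1.8432, -0.81) − 0.01·(7.3728, -8.1) = (1.769472, -0.729)
Step 4: at (1.769472, -0.729), ∇E = (7.077888, -7.29) → (1.769472, -0.729) − 0.01·(7.077888, -7.29) = (1.69869312, -0.6561)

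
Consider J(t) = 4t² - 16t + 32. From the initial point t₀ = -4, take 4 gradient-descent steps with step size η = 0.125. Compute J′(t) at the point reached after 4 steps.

0

J′(t) = 8t - 16
Step 1: J′(-4) = -48; t₁ = -4 − 0.125·(-48) = 2
Step 2: J′(2) = 0; t₂ = 2 − 0.125·0 = 2
Step 3: J′(2) = 0; t₃ = 2 − 0.125·0 = 2
Step 4: J′(2) = 0; t₄ = 2 − 0.125·0 = 2
J′(t) at (2) = 0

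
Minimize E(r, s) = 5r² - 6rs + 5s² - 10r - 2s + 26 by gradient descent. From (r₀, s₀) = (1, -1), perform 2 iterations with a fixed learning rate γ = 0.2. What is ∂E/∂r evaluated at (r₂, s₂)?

∇E = (10r - 6s - 10, -6r + 10s - 2)
(r₁, s₁) = (1, -1) − 0.2·(6, -18) = (-0.2, 2.6)
(r₂, s₂) = (-0.2, 2.6) − 0.2·(-27.6, 25.2) = (5.32, -2.44)
∂E/∂r at (5.32, -2.44) = 57.84

57.84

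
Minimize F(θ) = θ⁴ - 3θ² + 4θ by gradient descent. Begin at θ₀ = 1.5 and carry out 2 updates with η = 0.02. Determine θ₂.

1.22138904

F′(θ) = 4θ³ - 6θ + 4
Step 1: F′(1.5) = 8.5; θ₁ = 1.5 − 0.02·8.5 = 1.33
Step 2: F′(1.33) = 5.430548; θ₂ = 1.33 − 0.02·5.430548 = 1.22138904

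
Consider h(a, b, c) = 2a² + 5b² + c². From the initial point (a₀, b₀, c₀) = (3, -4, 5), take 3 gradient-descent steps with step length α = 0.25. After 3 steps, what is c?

∇h = (4a, 10b, 2c)
Step 1: at (3, -4, 5), ∇h = (12, -40, 10) → (3, -4, 5) − 0.25·(12, -40, 10) = (0, 6, 2.5)
Step 2: at (0, 6, 2.5), ∇h = (0, 60, 5) → (0, 6, 2.5) − 0.25·(0, 60, 5) = (0, -9, 1.25)
Step 3: at (0, -9, 1.25), ∇h = (0, -90, 2.5) → (0, -9, 1.25) − 0.25·(0, -90, 2.5) = (0, 13.5, 0.625)
c = 0.625

0.625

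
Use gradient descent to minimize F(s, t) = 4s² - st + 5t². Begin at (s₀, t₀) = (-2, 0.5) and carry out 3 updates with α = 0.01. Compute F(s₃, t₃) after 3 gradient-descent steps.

10.537003976008

∇F = (8s - t, -s + 10t)
(s₁, t₁) = (-2, 0.5) − 0.01·(-16.5, 7) = (-1.835, 0.43)
(s₂, t₂) = (-1.835, 0.43) − 0.01·(-15.11, 6.135) = (-1.6839, 0.36865)
(s₃, t₃) = (-1.6839, 0.36865) − 0.01·(-13.83985, 5.3704) = (-1.5455015, 0.314946)
F(-1.5455015, 0.314946) = 10.537003976008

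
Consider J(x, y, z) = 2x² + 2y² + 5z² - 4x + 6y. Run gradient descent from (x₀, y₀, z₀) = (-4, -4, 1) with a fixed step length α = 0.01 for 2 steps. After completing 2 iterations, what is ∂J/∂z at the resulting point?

8.1

∇J = (4x - 4, 4y + 6, 10z)
(x₁, y₁, z₁) = (-4, -4, 1) − 0.01·(-20, -10, 10) = (-3.8, -3.9, 0.9)
(x₂, y₂, z₂) = (-3.8, -3.9, 0.9) − 0.01·(-19.2, -9.6, 9) = (-3.608, -3.804, 0.81)
∂J/∂z at (-3.608, -3.804, 0.81) = 8.1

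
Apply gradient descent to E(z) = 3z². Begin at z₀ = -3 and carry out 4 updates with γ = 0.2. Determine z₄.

E′(z) = 6z
z₁ = -3 − 0.2·(-18) = 0.6
z₂ = 0.6 − 0.2·3.6 = -0.12
z₃ = -0.12 − 0.2·(-0.72) = 0.024
z₄ = 0.024 − 0.2·0.144 = -0.0048

-0.0048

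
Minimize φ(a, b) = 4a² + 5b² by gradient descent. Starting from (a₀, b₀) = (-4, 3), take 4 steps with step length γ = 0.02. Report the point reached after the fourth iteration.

∇φ = (8a, 10b)
(a₁, b₁) = (-4, 3) − 0.02·(-32, 30) = (-3.36, 2.4)
(a₂, b₂) = (-3.36, 2.4) − 0.02·(-26.88, 24) = (-2.8224, 1.92)
(a₃, b₃) = (-2.8224, 1.92) − 0.02·(-22.5792, 19.2) = (-2.370816, 1.536)
(a₄, b₄) = (-2.370816, 1.536) − 0.02·(-18.966528, 15.36) = (-1.99148544, 1.2288)

(-1.99148544, 1.2288)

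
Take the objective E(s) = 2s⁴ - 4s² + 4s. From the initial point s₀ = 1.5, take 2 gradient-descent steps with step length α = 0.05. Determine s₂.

E′(s) = 8s³ - 8s + 4
Step 1: E′(1.5) = 19; s₁ = 1.5 − 0.05·19 = 0.55
Step 2: E′(0.55) = 0.931; s₂ = 0.55 − 0.05·0.931 = 0.50345

0.50345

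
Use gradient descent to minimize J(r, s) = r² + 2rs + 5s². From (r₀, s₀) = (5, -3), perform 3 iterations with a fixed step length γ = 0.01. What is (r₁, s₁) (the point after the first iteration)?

(4.96, -2.8)

∇J = (2r + 2s, 2r + 10s)
Step 1: at (5, -3), ∇J = (4, -20) → (5, -3) − 0.01·(4, -20) = (4.96, -2.8)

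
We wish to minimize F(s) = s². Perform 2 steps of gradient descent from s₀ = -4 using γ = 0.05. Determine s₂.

F′(s) = 2s
Step 1: F′(-4) = -8; s₁ = -4 − 0.05·(-8) = -3.6
Step 2: F′(-3.6) = -7.2; s₂ = -3.6 − 0.05·(-7.2) = -3.24

-3.24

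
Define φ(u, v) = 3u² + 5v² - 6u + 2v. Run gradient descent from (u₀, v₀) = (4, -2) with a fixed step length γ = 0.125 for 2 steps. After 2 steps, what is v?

-0.3125

∇φ = (6u - 6, 10v + 2)
(u₁, v₁) = (4, -2) − 0.125·(18, -18) = (1.75, 0.25)
(u₂, v₂) = (1.75, 0.25) − 0.125·(4.5, 4.5) = (1.1875, -0.3125)
v = -0.3125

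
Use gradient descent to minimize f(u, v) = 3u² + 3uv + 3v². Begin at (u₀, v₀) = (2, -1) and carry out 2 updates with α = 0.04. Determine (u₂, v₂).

∇f = (6u + 3v, 3u + 6v)
Step 1: at (2, -1), ∇f = (9, 0) → (2, -1) − 0.04·(9, 0) = (1.64, -1)
Step 2: at (1.64, -1), ∇f = (6.84, -1.08) → (1.64, -1) − 0.04·(6.84, -1.08) = (1.3664, -0.9568)

(1.3664, -0.9568)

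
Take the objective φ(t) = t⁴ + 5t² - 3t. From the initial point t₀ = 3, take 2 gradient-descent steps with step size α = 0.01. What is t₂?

φ′(t) = 4t³ + 10t - 3
t₁ = 3 − 0.01·135 = 1.65
t₂ = 1.65 − 0.01·31.4685 = 1.335315

1.335315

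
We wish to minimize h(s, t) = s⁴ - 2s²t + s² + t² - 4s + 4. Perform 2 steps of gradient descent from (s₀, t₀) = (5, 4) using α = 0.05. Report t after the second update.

∇h = (4s³ - 4st + 2s - 4, -2s² + 2t)
Step 1: at (5, 4), ∇h = (426, -42) → (5, 4) − 0.05·(426, -42) = (-16.3, 6.1)
Step 2: at (-16.3, 6.1), ∇h = (-16961.868, -519.18) → (-16.3, 6.1) − 0.05·(-16961.868, -519.18) = (831.7934, 32.059)
t = 32.059

32.059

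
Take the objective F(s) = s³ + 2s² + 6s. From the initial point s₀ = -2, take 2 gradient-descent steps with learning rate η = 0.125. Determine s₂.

F′(s) = 3s² + 4s + 6
Step 1: F′(-2) = 10; s₁ = -2 − 0.125·10 = -3.25
Step 2: F′(-3.25) = 24.6875; s₂ = -3.25 − 0.125·24.6875 = -6.3359375

-6.3359375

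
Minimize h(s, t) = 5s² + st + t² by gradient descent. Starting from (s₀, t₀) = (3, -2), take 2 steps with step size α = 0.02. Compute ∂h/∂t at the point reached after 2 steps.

∇h = (10s + t, s + 2t)
Step 1: at (3, -2), ∇h = (28, -1) → (3, -2) − 0.02·(28, -1) = (2.44, -1.98)
Step 2: at (2.44, -1.98), ∇h = (22.42, -1.52) → (2.44, -1.98) − 0.02·(22.42, -1.52) = (1.9916, -1.9496)
∂h/∂t at (1.9916, -1.9496) = -1.9076

-1.9076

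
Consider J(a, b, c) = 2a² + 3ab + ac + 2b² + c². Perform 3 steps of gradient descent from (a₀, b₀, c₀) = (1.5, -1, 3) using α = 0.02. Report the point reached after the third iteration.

∇J = (4a + 3b + c, 3a + 4b, a + 2c)
(a₁, b₁, c₁) = (1.5, -1, 3) − 0.02·(6, 0.5, 7.5) = (1.38, -1.01, 2.85)
(a₂, b₂, c₂) = (1.38, -1.01, 2.85) − 0.02·(5.34, 0.1, 7.08) = (1.2732, -1.012, 2.7084)
(a₃, b₃, c₃) = (1.2732, -1.012, 2.7084) − 0.02·(4.7652, -0.2284, 6.69) = (1.177896, -1.007432, 2.5746)

(1.177896, -1.007432, 2.5746)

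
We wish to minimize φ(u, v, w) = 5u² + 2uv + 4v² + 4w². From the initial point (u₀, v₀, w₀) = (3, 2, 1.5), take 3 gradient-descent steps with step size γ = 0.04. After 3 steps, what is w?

∇φ = (10u + 2v, 2u + 8v, 8w)
(u₁, v₁, w₁) = (3, 2, 1.5) − 0.04·(34, 22, 12) = (1.64, 1.12, 1.02)
(u₂, v₂, w₂) = (1.64, 1.12, 1.02) − 0.04·(18.64, 12.24, 8.16) = (0.8944, 0.6304, 0.6936)
(u₃, v₃, w₃) = (0.8944, 0.6304, 0.6936) − 0.04·(10.2048, 6.832, 5.5488) = (0.486208, 0.35712, 0.471648)
w = 0.471648

0.471648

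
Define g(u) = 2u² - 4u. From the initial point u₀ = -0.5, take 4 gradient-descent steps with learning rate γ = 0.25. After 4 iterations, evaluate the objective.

-2

g′(u) = 4u - 4
u₁ = -0.5 − 0.25·(-6) = 1
u₂ = 1 − 0.25·0 = 1
u₃ = 1 − 0.25·0 = 1
u₄ = 1 − 0.25·0 = 1
g(1) = -2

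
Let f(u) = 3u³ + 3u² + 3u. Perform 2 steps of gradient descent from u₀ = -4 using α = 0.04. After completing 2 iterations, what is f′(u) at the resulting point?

f′(u) = 9u² + 6u + 3
u₁ = -4 − 0.04·123 = -8.92
u₂ = -8.92 − 0.04·665.5776 = -35.543104
f′(u) at (-35.543104) = 11159.551553593344

11159.551553593344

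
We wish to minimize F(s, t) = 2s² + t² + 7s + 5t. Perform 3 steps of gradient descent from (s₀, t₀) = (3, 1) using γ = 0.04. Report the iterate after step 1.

∇F = (4s + 7, 2t + 5)
Step 1: at (3, 1), ∇F = (19, 7) → (3, 1) − 0.04·(19, 7) = (2.24, 0.72)

(2.24, 0.72)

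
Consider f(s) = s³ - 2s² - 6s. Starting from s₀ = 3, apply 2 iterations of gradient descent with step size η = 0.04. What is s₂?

f′(s) = 3s² - 4s - 6
s₁ = 3 − 0.04·9 = 2.64
s₂ = 2.64 − 0.04·4.3488 = 2.466048

2.466048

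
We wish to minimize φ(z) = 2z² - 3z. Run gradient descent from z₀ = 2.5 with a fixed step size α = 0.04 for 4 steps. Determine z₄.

φ′(z) = 4z - 3
z₁ = 2.5 − 0.04·7 = 2.22
z₂ = 2.22 − 0.04·5.88 = 1.9848
z₃ = 1.9848 − 0.04·4.9392 = 1.787232
z₄ = 1.787232 − 0.04·4.148928 = 1.62127488

1.62127488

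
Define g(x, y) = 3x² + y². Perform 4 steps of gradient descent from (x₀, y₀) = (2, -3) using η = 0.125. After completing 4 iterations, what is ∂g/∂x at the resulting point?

0.046875

∇g = (6x, 2y)
Step 1: at (2, -3), ∇g = (12, -6) → (2, -3) − 0.125·(12, -6) = (0.5, -2.25)
Step 2: at (0.5, -2.25), ∇g = (3, -4.5) → (0.5, -2.25) − 0.125·(3, -4.5) = (0.125, -1.6875)
Step 3: at (0.125, -1.6875), ∇g = (0.75, -3.375) → (0.125, -1.6875) − 0.125·(0.75, -3.375) = (0.03125, -1.265625)
Step 4: at (0.03125, -1.265625), ∇g = (0.1875, -2.53125) → (0.03125, -1.265625) − 0.125·(0.1875, -2.53125) = (0.0078125, -0.94921875)
∂g/∂x at (0.0078125, -0.94921875) = 0.046875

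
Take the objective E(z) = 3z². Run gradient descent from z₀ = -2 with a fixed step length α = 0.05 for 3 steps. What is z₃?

-0.686

E′(z) = 6z
z₁ = -2 − 0.05·(-12) = -1.4
z₂ = -1.4 − 0.05·(-8.4) = -0.98
z₃ = -0.98 − 0.05·(-5.88) = -0.686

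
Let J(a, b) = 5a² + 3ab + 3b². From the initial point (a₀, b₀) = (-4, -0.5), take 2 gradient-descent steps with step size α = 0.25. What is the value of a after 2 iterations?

∇J = (10a + 3b, 3a + 6b)
Step 1: at (-4, -0.5), ∇J = (-41.5, -15) → (-4, -0.5) − 0.25·(-41.5, -15) = (6.375, 3.25)
Step 2: at (6.375, 3.25), ∇J = (73.5, 38.625) → (6.375, 3.25) − 0.25·(73.5, 38.625) = (-12, -6.40625)
a = -12

-12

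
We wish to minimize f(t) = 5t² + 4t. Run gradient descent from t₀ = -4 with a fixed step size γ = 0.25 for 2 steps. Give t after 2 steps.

f′(t) = 10t + 4
t₁ = -4 − 0.25·(-36) = 5
t₂ = 5 − 0.25·54 = -8.5

-8.5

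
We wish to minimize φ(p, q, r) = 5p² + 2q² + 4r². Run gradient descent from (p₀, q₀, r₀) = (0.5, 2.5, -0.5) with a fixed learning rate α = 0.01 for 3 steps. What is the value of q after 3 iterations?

2.21184

∇φ = (10p, 4q, 8r)
Step 1: at (0.5, 2.5, -0.5), ∇φ = (5, 10, -4) → (0.5, 2.5, -0.5) − 0.01·(5, 10, -4) = (0.45, 2.4, -0.46)
Step 2: at (0.45, 2.4, -0.46), ∇φ = (4.5, 9.6, -3.68) → (0.45, 2.4, -0.46) − 0.01·(4.5, 9.6, -3.68) = (0.405, 2.304, -0.4232)
Step 3: at (0.405, 2.304, -0.4232), ∇φ = (4.05, 9.216, -3.3856) → (0.405, 2.304, -0.4232) − 0.01·(4.05, 9.216, -3.3856) = (0.3645, 2.21184, -0.389344)
q = 2.21184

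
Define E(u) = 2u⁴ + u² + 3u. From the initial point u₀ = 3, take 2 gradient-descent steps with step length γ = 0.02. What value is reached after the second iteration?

E′(u) = 8u³ + 2u + 3
u₁ = 3 − 0.02·225 = -1.5
u₂ = -1.5 − 0.02·(-27) = -0.96

-0.96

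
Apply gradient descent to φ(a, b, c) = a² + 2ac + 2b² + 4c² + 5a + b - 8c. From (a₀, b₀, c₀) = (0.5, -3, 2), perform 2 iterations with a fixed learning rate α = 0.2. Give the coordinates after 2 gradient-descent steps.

∇φ = (2a + 2c + 5, 4b + 1, 2a + 8c - 8)
(a₁, b₁, c₁) = (0.5, -3, 2) − 0.2·(10, -11, 9) = (-1.5, -0.8, 0.2)
(a₂, b₂, c₂) = (-1.5, -0.8, 0.2) − 0.2·(2.4, -2.2, -9.4) = (-1.98, -0.36, 2.08)

(-1.98, -0.36, 2.08)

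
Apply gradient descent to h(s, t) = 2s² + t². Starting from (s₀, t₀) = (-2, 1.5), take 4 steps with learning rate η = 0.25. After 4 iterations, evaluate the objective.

∇h = (4s, 2t)
(s₁, t₁) = (-2, 1.5) − 0.25·(-8, 3) = (0, 0.75)
(s₂, t₂) = (0, 0.75) − 0.25·(0, 1.5) = (0, 0.375)
(s₃, t₃) = (0, 0.375) − 0.25·(0, 0.75) = (0, 0.1875)
(s₄, t₄) = (0, 0.1875) − 0.25·(0, 0.375) = (0, 0.09375)
h(0, 0.09375) = 0.0087890625

0.0087890625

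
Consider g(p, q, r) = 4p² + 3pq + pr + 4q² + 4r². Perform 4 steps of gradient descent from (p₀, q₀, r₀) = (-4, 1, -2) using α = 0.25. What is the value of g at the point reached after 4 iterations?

∇g = (8p + 3q + r, 3p + 8q, p + 8r)
Step 1: at (-4, 1, -2), ∇g = (-31, -4, -20) → (-4, 1, -2) − 0.25·(-31, -4, -20) = (3.75, 2, 3)
Step 2: at (3.75, 2, 3), ∇g = (39, 27.25, 27.75) → (3.75, 2, 3) − 0.25·(39, 27.25, 27.75) = (-6, -4.8125, -3.9375)
Step 3: at (-6, -4.8125, -3.9375), ∇g = (-66.375, -56.5, -37.5) → (-6, -4.8125, -3.9375) − 0.25·(-66.375, -56.5, -37.5) = (10.59375, 9.3125, 5.4375)
Step 4: at (10.59375, 9.3125, 5.4375), ∇g = (118.125, 106.28125, 54.09375) → (10.59375, 9.3125, 5.4375) − 0.25·(118.125, 106.28125, 54.09375) = (-18.9375, -17.2578125, -8.0859375)
g(-18.9375, -17.2578125, -8.0859375) = 4020.96044921875

4020.96044921875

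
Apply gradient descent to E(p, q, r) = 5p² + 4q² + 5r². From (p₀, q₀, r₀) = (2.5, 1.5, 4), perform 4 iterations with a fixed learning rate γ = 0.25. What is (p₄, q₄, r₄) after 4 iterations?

(12.65625, 1.5, 20.25)

∇E = (10p, 8q, 10r)
(p₁, q₁, r₁) = (2.5, 1.5, 4) − 0.25·(25, 12, 40) = (-3.75, -1.5, -6)
(p₂, q₂, r₂) = (-3.75, -1.5, -6) − 0.25·(-37.5, -12, -60) = (5.625, 1.5, 9)
(p₃, q₃, r₃) = (5.625, 1.5, 9) − 0.25·(56.25, 12, 90) = (-8.4375, -1.5, -13.5)
(p₄, q₄, r₄) = (-8.4375, -1.5, -13.5) − 0.25·(-84.375, -12, -135) = (12.65625, 1.5, 20.25)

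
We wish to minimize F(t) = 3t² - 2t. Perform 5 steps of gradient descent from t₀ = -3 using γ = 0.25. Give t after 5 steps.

0.4375

F′(t) = 6t - 2
Step 1: F′(-3) = -20; t₁ = -3 − 0.25·(-20) = 2
Step 2: F′(2) = 10; t₂ = 2 − 0.25·10 = -0.5
Step 3: F′(-0.5) = -5; t₃ = -0.5 − 0.25·(-5) = 0.75
Step 4: F′(0.75) = 2.5; t₄ = 0.75 − 0.25·2.5 = 0.125
Step 5: F′(0.125) = -1.25; t₅ = 0.125 − 0.25·(-1.25) = 0.4375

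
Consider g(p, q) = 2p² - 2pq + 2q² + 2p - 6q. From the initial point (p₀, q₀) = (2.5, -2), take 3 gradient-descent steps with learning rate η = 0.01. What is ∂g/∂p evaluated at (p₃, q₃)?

13.123432

∇g = (4p - 2q + 2, -2p + 4q - 6)
(p₁, q₁) = (2.5, -2) − 0.01·(16, -19) = (2.34, -1.81)
(p₂, q₂) = (2.34, -1.81) − 0.01·(14.98, -17.92) = (2.1902, -1.6308)
(p₃, q₃) = (2.1902, -1.6308) − 0.01·(14.0224, -16.9036) = (2.049976, -1.461764)
∂g/∂p at (2.049976, -1.461764) = 13.123432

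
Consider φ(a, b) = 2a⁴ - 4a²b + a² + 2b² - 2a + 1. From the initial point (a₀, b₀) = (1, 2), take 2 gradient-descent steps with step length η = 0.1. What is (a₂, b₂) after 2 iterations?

∇φ = (8a³ - 8ab + 2a - 2, -4a² + 4b)
(a₁, b₁) = (1, 2) − 0.1·(-8, 4) = (1.8, 1.6)
(a₂, b₂) = (1.8, 1.6) − 0.1·(25.216, -6.56) = (-0.7216, 2.256)

(-0.7216, 2.256)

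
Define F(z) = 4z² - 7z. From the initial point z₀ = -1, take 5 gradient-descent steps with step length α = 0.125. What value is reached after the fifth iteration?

F′(z) = 8z - 7
Step 1: F′(-1) = -15; z₁ = -1 − 0.125·(-15) = 0.875
Step 2: F′(0.875) = 0; z₂ = 0.875 − 0.125·0 = 0.875
Step 3: F′(0.875) = 0; z₃ = 0.875 − 0.125·0 = 0.875
Step 4: F′(0.875) = 0; z₄ = 0.875 − 0.125·0 = 0.875
Step 5: F′(0.875) = 0; z₅ = 0.875 − 0.125·0 = 0.875

0.875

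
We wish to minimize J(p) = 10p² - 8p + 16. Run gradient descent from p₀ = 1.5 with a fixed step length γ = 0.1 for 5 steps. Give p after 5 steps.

J′(p) = 20p - 8
p₁ = 1.5 − 0.1·22 = -0.7
p₂ = -0.7 − 0.1·(-22) = 1.5
p₃ = 1.5 − 0.1·22 = -0.7
p₄ = -0.7 − 0.1·(-22) = 1.5
p₅ = 1.5 − 0.1·22 = -0.7

-0.7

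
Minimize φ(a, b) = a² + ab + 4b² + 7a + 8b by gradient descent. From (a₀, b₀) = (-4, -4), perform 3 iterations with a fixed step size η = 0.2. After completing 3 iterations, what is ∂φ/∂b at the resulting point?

7.12

∇φ = (2a + b + 7, a + 8b + 8)
Step 1: at (-4, -4), ∇φ = (-5, -28) → (-4, -4) − 0.2·(-5, -28) = (-3, 1.6)
Step 2: at (-3, 1.6), ∇φ = (2.6, 17.8) → (-3, 1.6) − 0.2·(2.6, 17.8) = (-3.52, -1.96)
Step 3: at (-3.52, -1.96), ∇φ = (-2, -11.2) → (-3.52, -1.96) − 0.2·(-2, -11.2) = (-3.12, 0.28)
∂φ/∂b at (-3.12, 0.28) = 7.12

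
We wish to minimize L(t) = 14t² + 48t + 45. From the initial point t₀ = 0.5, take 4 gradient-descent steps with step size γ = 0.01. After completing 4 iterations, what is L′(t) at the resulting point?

L′(t) = 28t + 48
Step 1: L′(0.5) = 62; t₁ = 0.5 − 0.01·62 = -0.12
Step 2: L′(-0.12) = 44.64; t₂ = -0.12 − 0.01·44.64 = -0.5664
Step 3: L′(-0.5664) = 32.1408; t₃ = -0.5664 − 0.01·32.1408 = -0.887808
Step 4: L′(-0.887808) = 23.141376; t₄ = -0.887808 − 0.01·23.141376 = -1.11922176
L′(t) at (-1.11922176) = 16.66179072

16.66179072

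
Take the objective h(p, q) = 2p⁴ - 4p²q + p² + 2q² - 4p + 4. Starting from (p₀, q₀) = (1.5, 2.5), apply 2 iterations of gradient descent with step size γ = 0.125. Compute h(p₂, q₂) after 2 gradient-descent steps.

∇h = (8p³ - 8pq + 2p - 4, -4p² + 4q)
(p₁, q₁) = (1.5, 2.5) − 0.125·(-4, 1) = (2, 2.375)
(p₂, q₂) = (2, 2.375) − 0.125·(26, -6.5) = (-1.25, 3.1875)
h(-1.25, 3.1875) = 15.84375

15.84375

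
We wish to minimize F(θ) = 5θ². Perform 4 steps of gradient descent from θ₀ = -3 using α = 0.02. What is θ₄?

-1.2288

F′(θ) = 10θ
Step 1: F′(-3) = -30; θ₁ = -3 − 0.02·(-30) = -2.4
Step 2: F′(-2.4) = -24; θ₂ = -2.4 − 0.02·(-24) = -1.92
Step 3: F′(-1.92) = -19.2; θ₃ = -1.92 − 0.02·(-19.2) = -1.536
Step 4: F′(-1.536) = -15.36; θ₄ = -1.536 − 0.02·(-15.36) = -1.2288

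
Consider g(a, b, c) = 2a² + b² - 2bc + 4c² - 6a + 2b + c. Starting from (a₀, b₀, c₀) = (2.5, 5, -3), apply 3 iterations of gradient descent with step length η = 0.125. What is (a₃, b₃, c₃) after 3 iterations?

(1.625, 1.4609375, 0.3984375)

∇g = (4a - 6, 2b - 2c + 2, -2b + 8c + 1)
Step 1: at (2.5, 5, -3), ∇g = (4, 18, -33) → (2.5, 5, -3) − 0.125·(4, 18, -33) = (2, 2.75, 1.125)
Step 2: at (2, 2.75, 1.125), ∇g = (2, 5.25, 4.5) → (2, 2.75, 1.125) − 0.125·(2, 5.25, 4.5) = (1.75, 2.09375, 0.5625)
Step 3: at (1.75, 2.09375, 0.5625), ∇g = (1, 5.0625, 1.3125) → (1.75, 2.09375, 0.5625) − 0.125·(1, 5.0625, 1.3125) = (1.625, 1.4609375, 0.3984375)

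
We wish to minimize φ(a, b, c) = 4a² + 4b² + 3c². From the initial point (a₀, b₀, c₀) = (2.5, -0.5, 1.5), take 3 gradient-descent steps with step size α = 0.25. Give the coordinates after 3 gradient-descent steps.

(-2.5, 0.5, -0.1875)

∇φ = (8a, 8b, 6c)
(a₁, b₁, c₁) = (2.5, -0.5, 1.5) − 0.25·(20, -4, 9) = (-2.5, 0.5, -0.75)
(a₂, b₂, c₂) = (-2.5, 0.5, -0.75) − 0.25·(-20, 4, -4.5) = (2.5, -0.5, 0.375)
(a₃, b₃, c₃) = (2.5, -0.5, 0.375) − 0.25·(20, -4, 2.25) = (-2.5, 0.5, -0.1875)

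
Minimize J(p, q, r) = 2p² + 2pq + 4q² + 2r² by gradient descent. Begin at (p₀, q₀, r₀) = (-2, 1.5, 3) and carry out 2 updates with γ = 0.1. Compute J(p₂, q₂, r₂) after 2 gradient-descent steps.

4.3552

∇J = (4p + 2q, 2p + 8q, 4r)
Step 1: at (-2, 1.5, 3), ∇J = (-5, 8, 12) → (-2, 1.5, 3) − 0.1·(-5, 8, 12) = (-1.5, 0.7, 1.8)
Step 2: at (-1.5, 0.7, 1.8), ∇J = (-4.6, 2.6, 7.2) → (-1.5, 0.7, 1.8) − 0.1·(-4.6, 2.6, 7.2) = (-1.04, 0.44, 1.08)
J(-1.04, 0.44, 1.08) = 4.3552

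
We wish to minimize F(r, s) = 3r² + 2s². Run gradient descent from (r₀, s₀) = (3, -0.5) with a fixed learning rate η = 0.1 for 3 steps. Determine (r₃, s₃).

∇F = (6r, 4s)
Step 1: at (3, -0.5), ∇F = (18, -2) → (3, -0.5) − 0.1·(18, -2) = (1.2, -0.3)
Step 2: at (1.2, -0.3), ∇F = (7.2, -1.2) → (1.2, -0.3) − 0.1·(7.2, -1.2) = (0.48, -0.18)
Step 3: at (0.48, -0.18), ∇F = (2.88, -0.72) → (0.48, -0.18) − 0.1·(2.88, -0.72) = (0.192, -0.108)

(0.192, -0.108)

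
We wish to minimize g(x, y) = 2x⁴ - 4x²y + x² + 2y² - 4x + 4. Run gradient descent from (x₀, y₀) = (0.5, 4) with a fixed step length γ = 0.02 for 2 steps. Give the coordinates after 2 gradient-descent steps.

∇g = (8x³ - 8xy + 2x - 4, -4x² + 4y)
(x₁, y₁) = (0.5, 4) − 0.02·(-18, 15) = (0.86, 3.7)
(x₂, y₂) = (0.86, 3.7) − 0.02·(-22.647552, 11.8416) = (1.31295104, 3.463168)

(1.31295104, 3.463168)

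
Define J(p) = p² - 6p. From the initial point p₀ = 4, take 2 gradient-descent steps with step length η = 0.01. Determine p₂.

3.9604

J′(p) = 2p - 6
p₁ = 4 − 0.01·2 = 3.98
p₂ = 3.98 − 0.01·1.96 = 3.9604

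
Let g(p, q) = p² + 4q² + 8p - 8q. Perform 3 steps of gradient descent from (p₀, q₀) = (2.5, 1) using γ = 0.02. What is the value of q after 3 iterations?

∇g = (2p + 8, 8q - 8)
Step 1: at (2.5, 1), ∇g = (13, 0) → (2.5, 1) − 0.02·(13, 0) = (2.24, 1)
Step 2: at (2.24, 1), ∇g = (12.48, 0) → (2.24, 1) − 0.02·(12.48, 0) = (1.9904, 1)
Step 3: at (1.9904, 1), ∇g = (11.9808, 0) → (1.9904, 1) − 0.02·(11.9808, 0) = (1.750784, 1)
q = 1

1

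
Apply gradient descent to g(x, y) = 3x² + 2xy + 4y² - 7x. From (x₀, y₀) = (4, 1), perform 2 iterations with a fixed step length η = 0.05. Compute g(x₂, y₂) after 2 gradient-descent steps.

0.198525

∇g = (6x + 2y - 7, 2x + 8y)
(x₁, y₁) = (4, 1) − 0.05·(19, 16) = (3.05, 0.2)
(x₂, y₂) = (3.05, 0.2) − 0.05·(11.7, 7.7) = (2.465, -0.185)
g(2.465, -0.185) = 0.198525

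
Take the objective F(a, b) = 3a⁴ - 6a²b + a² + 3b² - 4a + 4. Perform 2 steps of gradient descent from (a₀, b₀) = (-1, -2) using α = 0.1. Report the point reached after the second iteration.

(-37.1296, 6.064)

∇F = (12a³ - 12ab + 2a - 4, -6a² + 6b)
(a₁, b₁) = (-1, -2) − 0.1·(-42, -18) = (3.2, -0.2)
(a₂, b₂) = (3.2, -0.2) − 0.1·(403.296, -62.64) = (-37.1296, 6.064)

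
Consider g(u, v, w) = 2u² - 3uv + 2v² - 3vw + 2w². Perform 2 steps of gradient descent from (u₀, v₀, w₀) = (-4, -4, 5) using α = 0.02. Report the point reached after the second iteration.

(-3.8236, -3.304, 3.794)

∇g = (4u - 3v, -3u + 4v - 3w, -3v + 4w)
(u₁, v₁, w₁) = (-4, -4, 5) − 0.02·(-4, -19, 32) = (-3.92, -3.62, 4.36)
(u₂, v₂, w₂) = (-3.92, -3.62, 4.36) − 0.02·(-4.82, -15.8, 28.3) = (-3.8236, -3.304, 3.794)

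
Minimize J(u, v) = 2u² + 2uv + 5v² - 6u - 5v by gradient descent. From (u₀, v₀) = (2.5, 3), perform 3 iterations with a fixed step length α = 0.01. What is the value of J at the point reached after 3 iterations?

19.4116745552

∇J = (4u + 2v - 6, 2u + 10v - 5)
(u₁, v₁) = (2.5, 3) − 0.01·(10, 30) = (2.4, 2.7)
(u₂, v₂) = (2.4, 2.7) − 0.01·(9, 26.8) = (2.31, 2.432)
(u₃, v₃) = (2.31, 2.432) − 0.01·(8.104, 23.94) = (2.22896, 2.1926)
J(2.22896, 2.1926) = 19.4116745552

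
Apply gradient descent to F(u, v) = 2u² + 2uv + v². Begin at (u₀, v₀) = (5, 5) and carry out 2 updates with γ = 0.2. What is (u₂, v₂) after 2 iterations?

∇F = (4u + 2v, 2u + 2v)
Step 1: at (5, 5), ∇F = (30, 20) → (5, 5) − 0.2·(30, 20) = (-1, 1)
Step 2: at (-1, 1), ∇F = (-2, 0) → (-1, 1) − 0.2·(-2, 0) = (-0.6, 1)

(-0.6, 1)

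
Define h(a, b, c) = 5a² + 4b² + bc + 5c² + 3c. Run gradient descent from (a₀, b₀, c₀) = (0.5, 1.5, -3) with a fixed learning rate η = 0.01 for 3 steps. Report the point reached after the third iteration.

(0.3645, 1.243824, -2.3063865)

∇h = (10a, 8b + c, b + 10c + 3)
Step 1: at (0.5, 1.5, -3), ∇h = (5, 9, -25.5) → (0.5, 1.5, -3) − 0.01·(5, 9, -25.5) = (0.45, 1.41, -2.745)
Step 2: at (0.45, 1.41, -2.745), ∇h = (4.5, 8.535, -23.04) → (0.45, 1.41, -2.745) − 0.01·(4.5, 8.535, -23.04) = (0.405, 1.32465, -2.5146)
Step 3: at (0.405, 1.32465, -2.5146), ∇h = (4.05, 8.0826, -20.82135) → (0.405, 1.32465, -2.5146) − 0.01·(4.05, 8.0826, -20.82135) = (0.3645, 1.243824, -2.3063865)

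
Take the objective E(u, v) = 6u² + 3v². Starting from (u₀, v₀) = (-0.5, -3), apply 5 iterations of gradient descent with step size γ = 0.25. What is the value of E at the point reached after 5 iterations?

1536.0263671875

∇E = (12u, 6v)
Step 1: at (-0.5, -3), ∇E = (-6, -18) → (-0.5, -3) − 0.25·(-6, -18) = (1, 1.5)
Step 2: at (1, 1.5), ∇E = (12, 9) → (1, 1.5) − 0.25·(12, 9) = (-2, -0.75)
Step 3: at (-2, -0.75), ∇E = (-24, -4.5) → (-2, -0.75) − 0.25·(-24, -4.5) = (4, 0.375)
Step 4: at (4, 0.375), ∇E = (48, 2.25) → (4, 0.375) − 0.25·(48, 2.25) = (-8, -0.1875)
Step 5: at (-8, -0.1875), ∇E = (-96, -1.125) → (-8, -0.1875) − 0.25·(-96, -1.125) = (16, 0.09375)
E(16, 0.09375) = 1536.0263671875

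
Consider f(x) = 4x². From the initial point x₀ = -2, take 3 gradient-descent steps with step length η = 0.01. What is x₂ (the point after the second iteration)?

-1.6928

f′(x) = 8x
x₁ = -2 − 0.01·(-16) = -1.84
x₂ = -1.84 − 0.01·(-14.72) = -1.6928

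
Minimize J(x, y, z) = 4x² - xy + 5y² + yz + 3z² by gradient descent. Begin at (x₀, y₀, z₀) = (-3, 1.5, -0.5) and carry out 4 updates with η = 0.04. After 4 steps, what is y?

∇J = (8x - y, -x + 10y + z, y + 6z)
(x₁, y₁, z₁) = (-3, 1.5, -0.5) − 0.04·(-25.5, 17.5, -1.5) = (-1.98, 0.8, -0.44)
(x₂, y₂, z₂) = (-1.98, 0.8, -0.44) − 0.04·(-16.64, 9.54, -1.84) = (-1.3144, 0.4184, -0.3664)
(x₃, y₃, z₃) = (-1.3144, 0.4184, -0.3664) − 0.04·(-10.9336, 5.132, -1.78) = (-0.877056, 0.21312, -0.2952)
(x₄, y₄, z₄) = (-0.877056, 0.21312, -0.2952) − 0.04·(-7.229568, 2.713056, -1.55808) = (-0.58787328, 0.10459776, -0.2328768)
y = 0.10459776

0.10459776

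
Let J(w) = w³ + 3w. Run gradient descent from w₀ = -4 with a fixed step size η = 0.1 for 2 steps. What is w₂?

-34.243

J′(w) = 3w² + 3
Step 1: J′(-4) = 51; w₁ = -4 − 0.1·51 = -9.1
Step 2: J′(-9.1) = 251.43; w₂ = -9.1 − 0.1·251.43 = -34.243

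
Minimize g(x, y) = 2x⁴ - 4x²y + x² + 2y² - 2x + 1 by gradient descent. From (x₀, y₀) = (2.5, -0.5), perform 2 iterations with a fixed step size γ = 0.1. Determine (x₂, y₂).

(1125.5896, 52.396)

∇g = (8x³ - 8xy + 2x - 2, -4x² + 4y)
(x₁, y₁) = (2.5, -0.5) − 0.1·(138, -27) = (-11.3, 2.2)
(x₂, y₂) = (-11.3, 2.2) − 0.1·(-11368.896, -501.96) = (1125.5896, 52.396)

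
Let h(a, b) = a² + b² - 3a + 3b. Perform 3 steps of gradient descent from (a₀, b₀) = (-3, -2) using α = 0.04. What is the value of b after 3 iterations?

-1.889344

∇h = (2a - 3, 2b + 3)
(a₁, b₁) = (-3, -2) − 0.04·(-9, -1) = (-2.64, -1.96)
(a₂, b₂) = (-2.64, -1.96) − 0.04·(-8.28, -0.92) = (-2.3088, -1.9232)
(a₃, b₃) = (-2.3088, -1.9232) − 0.04·(-7.6176, -0.8464) = (-2.004096, -1.889344)
b = -1.889344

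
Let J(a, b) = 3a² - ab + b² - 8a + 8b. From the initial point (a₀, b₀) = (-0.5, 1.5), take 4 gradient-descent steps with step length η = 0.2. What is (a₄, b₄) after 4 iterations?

(0.9088, -2.8288)

∇J = (6a - b - 8, -a + 2b + 8)
Step 1: at (-0.5, 1.5), ∇J = (-12.5, 11.5) → (-0.5, 1.5) − 0.2·(-12.5, 11.5) = (2, -0.8)
Step 2: at (2, -0.8), ∇J = (4.8, 4.4) → (2, -0.8) − 0.2·(4.8, 4.4) = (1.04, -1.68)
Step 3: at (1.04, -1.68), ∇J = (-0.08, 3.6) → (1.04, -1.68) − 0.2·(-0.08, 3.6) = (1.056, -2.4)
Step 4: at (1.056, -2.4), ∇J = (0.736, 2.144) → (1.056, -2.4) − 0.2·(0.736, 2.144) = (0.9088, -2.8288)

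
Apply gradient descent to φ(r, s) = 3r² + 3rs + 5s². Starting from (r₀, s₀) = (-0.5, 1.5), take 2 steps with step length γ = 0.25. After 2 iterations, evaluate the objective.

∇φ = (6r + 3s, 3r + 10s)
(r₁, s₁) = (-0.5, 1.5) − 0.25·(1.5, 13.5) = (-0.875, -1.875)
(r₂, s₂) = (-0.875, -1.875) − 0.25·(-10.875, -21.375) = (1.84375, 3.46875)
φ(1.84375, 3.46875) = 89.5458984375

89.5458984375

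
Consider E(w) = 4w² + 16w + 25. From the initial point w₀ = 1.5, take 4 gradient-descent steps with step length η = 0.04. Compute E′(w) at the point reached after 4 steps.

E′(w) = 8w + 16
Step 1: E′(1.5) = 28; w₁ = 1.5 − 0.04·28 = 0.38
Step 2: E′(0.38) = 19.04; w₂ = 0.38 − 0.04·19.04 = -0.3816
Step 3: E′(-0.3816) = 12.9472; w₃ = -0.3816 − 0.04·12.9472 = -0.899488
Step 4: E′(-0.899488) = 8.804096; w₄ = -0.899488 − 0.04·8.804096 = -1.25165184
E′(w) at (-1.25165184) = 5.98678528

5.98678528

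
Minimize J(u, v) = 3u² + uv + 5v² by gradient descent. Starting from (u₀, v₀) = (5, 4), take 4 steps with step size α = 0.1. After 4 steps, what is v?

∇J = (6u + v, u + 10v)
Step 1: at (5, 4), ∇J = (34, 45) → (5, 4) − 0.1·(34, 45) = (1.6, -0.5)
Step 2: at (1.6, -0.5), ∇J = (9.1, -3.4) → (1.6, -0.5) − 0.1·(9.1, -3.4) = (0.69, -0.16)
Step 3: at (0.69, -0.16), ∇J = (3.98, -0.91) → (0.69, -0.16) − 0.1·(3.98, -0.91) = (0.292, -0.069)
Step 4: at (0.292, -0.069), ∇J = (1.683, -0.398) → (0.292, -0.069) − 0.1·(1.683, -0.398) = (0.1237, -0.0292)
v = -0.0292

-0.0292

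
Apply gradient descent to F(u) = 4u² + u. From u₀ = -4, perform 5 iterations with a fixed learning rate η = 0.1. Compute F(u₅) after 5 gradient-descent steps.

F′(u) = 8u + 1
u₁ = -4 − 0.1·(-31) = -0.9
u₂ = -0.9 − 0.1·(-6.2) = -0.28
u₃ = -0.28 − 0.1·(-1.24) = -0.156
u₄ = -0.156 − 0.1·(-0.248) = -0.1312
u₅ = -0.1312 − 0.1·(-0.0496) = -0.12624
F(-0.12624) = -0.0624938496

-0.0624938496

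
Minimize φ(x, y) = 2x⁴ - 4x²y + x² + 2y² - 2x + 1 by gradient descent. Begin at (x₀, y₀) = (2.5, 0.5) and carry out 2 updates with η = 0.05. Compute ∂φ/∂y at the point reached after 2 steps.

∇φ = (8x³ - 8xy + 2x - 2, -4x² + 4y)
Step 1: at (2.5, 0.5), ∇φ = (118, -23) → (2.5, 0.5) − 0.05·(118, -23) = (-3.4, 1.65)
Step 2: at (-3.4, 1.65), ∇φ = (-278.352, -39.64) → (-3.4, 1.65) − 0.05·(-278.352, -39.64) = (10.5176, 3.632)
∂φ/∂y at (10.5176, 3.632) = -427.95163904

-427.95163904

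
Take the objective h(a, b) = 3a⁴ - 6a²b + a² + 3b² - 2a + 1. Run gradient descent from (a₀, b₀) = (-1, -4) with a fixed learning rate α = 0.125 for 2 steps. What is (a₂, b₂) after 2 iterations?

∇h = (12a³ - 12ab + 2a - 2, -6a² + 6b)
(a₁, b₁) = (-1, -4) − 0.125·(-64, -30) = (7, -0.25)
(a₂, b₂) = (7, -0.25) − 0.125·(4149, -295.5) = (-511.625, 36.6875)

(-511.625, 36.6875)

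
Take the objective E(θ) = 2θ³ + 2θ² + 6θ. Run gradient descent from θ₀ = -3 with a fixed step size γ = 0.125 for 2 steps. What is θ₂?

E′(θ) = 6θ² + 4θ + 6
Step 1: E′(-3) = 48; θ₁ = -3 − 0.125·48 = -9
Step 2: E′(-9) = 456; θ₂ = -9 − 0.125·456 = -66

-66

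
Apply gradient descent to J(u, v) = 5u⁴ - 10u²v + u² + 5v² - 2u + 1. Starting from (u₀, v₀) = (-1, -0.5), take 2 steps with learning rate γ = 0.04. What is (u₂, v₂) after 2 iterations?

∇J = (20u³ - 20uv + 2u - 2, -10u² + 10v)
Step 1: at (-1, -0.5), ∇J = (-34, -15) → (-1, -0.5) − 0.04·(-34, -15) = (0.36, 0.1)
Step 2: at (0.36, 0.1), ∇J = (-1.06688, -0.296) → (0.36, 0.1) − 0.04·(-1.06688, -0.296) = (0.4026752, 0.11184)

(0.4026752, 0.11184)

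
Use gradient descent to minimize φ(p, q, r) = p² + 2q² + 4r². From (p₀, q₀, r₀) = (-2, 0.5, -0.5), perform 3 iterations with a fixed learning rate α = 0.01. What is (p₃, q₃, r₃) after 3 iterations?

(-1.882384, 0.442368, -0.389344)

∇φ = (2p, 4q, 8r)
Step 1: at (-2, 0.5, -0.5), ∇φ = (-4, 2, -4) → (-2, 0.5, -0.5) − 0.01·(-4, 2, -4) = (-1.96, 0.48, -0.46)
Step 2: at (-1.96, 0.48, -0.46), ∇φ = (-3.92, 1.92, -3.68) → (-1.96, 0.48, -0.46) − 0.01·(-3.92, 1.92, -3.68) = (-1.9208, 0.4608, -0.4232)
Step 3: at (-1.9208, 0.4608, -0.4232), ∇φ = (-3.8416, 1.8432, -3.3856) → (-1.9208, 0.4608, -0.4232) − 0.01·(-3.8416, 1.8432, -3.3856) = (-1.882384, 0.442368, -0.389344)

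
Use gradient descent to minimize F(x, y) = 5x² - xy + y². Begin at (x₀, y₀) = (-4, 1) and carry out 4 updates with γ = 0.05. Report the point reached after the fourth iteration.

∇F = (10x - y, -x + 2y)
Step 1: at (-4, 1), ∇F = (-41, 6) → (-4, 1) − 0.05·(-41, 6) = (-1.95, 0.7)
Step 2: at (-1.95, 0.7), ∇F = (-20.2, 3.35) → (-1.95, 0.7) − 0.05·(-20.2, 3.35) = (-0.94, 0.5325)
Step 3: at (-0.94, 0.5325), ∇F = (-9.9325, 2.005) → (-0.94, 0.5325) − 0.05·(-9.9325, 2.005) = (-0.443375, 0.43225)
Step 4: at (-0.443375, 0.43225), ∇F = (-4.866, 1.307875) → (-0.443375, 0.43225) − 0.05·(-4.866, 1.307875) = (-0.200075, 0.36685625)

(-0.200075, 0.36685625)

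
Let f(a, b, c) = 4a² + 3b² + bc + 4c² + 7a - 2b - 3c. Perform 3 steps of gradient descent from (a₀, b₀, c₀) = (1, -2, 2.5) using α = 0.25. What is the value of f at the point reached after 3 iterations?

∇f = (8a + 7, 6b + c - 2, b + 8c - 3)
Step 1: at (1, -2, 2.5), ∇f = (15, -11.5, 15) → (1, -2, 2.5) − 0.25·(15, -11.5, 15) = (-2.75, 0.875, -1.25)
Step 2: at (-2.75, 0.875, -1.25), ∇f = (-15, 2, -12.125) → (-2.75, 0.875, -1.25) − 0.25·(-15, 2, -12.125) = (1, 0.375, 1.78125)
Step 3: at (1, 0.375, 1.78125), ∇f = (15, 2.03125, 11.625) → (1, 0.375, 1.78125) − 0.25·(15, 2.03125, 11.625) = (-2.75, -0.1328125, -1.125)
f(-2.75, -0.1328125, -1.125) = 19.90545654296875

19.90545654296875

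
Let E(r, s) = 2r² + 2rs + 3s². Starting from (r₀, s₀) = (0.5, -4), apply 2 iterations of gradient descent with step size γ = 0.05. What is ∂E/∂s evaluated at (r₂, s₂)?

-10.6

∇E = (4r + 2s, 2r + 6s)
Step 1: at (0.5, -4), ∇E = (-6, -23) → (0.5, -4) − 0.05·(-6, -23) = (0.8, -2.85)
Step 2: at (0.8, -2.85), ∇E = (-2.5, -15.5) → (0.8, -2.85) − 0.05·(-2.5, -15.5) = (0.925, -2.075)
∂E/∂s at (0.925, -2.075) = -10.6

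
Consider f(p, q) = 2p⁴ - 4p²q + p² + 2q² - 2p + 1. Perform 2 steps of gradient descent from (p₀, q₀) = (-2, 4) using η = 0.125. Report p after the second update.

∇f = (8p³ - 8pq + 2p - 2, -4p² + 4q)
Step 1: at (-2, 4), ∇f = (-6, 0) → (-2, 4) − 0.125·(-6, 0) = (-1.25, 4)
Step 2: at (-1.25, 4), ∇f = (19.875, 9.75) → (-1.25, 4) − 0.125·(19.875, 9.75) = (-3.734375, 2.78125)
p = -3.734375

-3.734375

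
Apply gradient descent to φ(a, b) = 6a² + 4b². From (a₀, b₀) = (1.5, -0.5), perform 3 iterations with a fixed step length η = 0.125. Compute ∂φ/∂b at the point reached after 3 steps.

∇φ = (12a, 8b)
Step 1: at (1.5, -0.5), ∇φ = (18, -4) → (1.5, -0.5) − 0.125·(18, -4) = (-0.75, 0)
Step 2: at (-0.75, 0), ∇φ = (-9, 0) → (-0.75, 0) − 0.125·(-9, 0) = (0.375, 0)
Step 3: at (0.375, 0), ∇φ = (4.5, 0) → (0.375, 0) − 0.125·(4.5, 0) = (-0.1875, 0)
∂φ/∂b at (-0.1875, 0) = 0

0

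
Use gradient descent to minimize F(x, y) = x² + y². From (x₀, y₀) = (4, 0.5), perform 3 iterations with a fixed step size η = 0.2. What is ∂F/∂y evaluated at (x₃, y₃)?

∇F = (2x, 2y)
Step 1: at (4, 0.5), ∇F = (8, 1) → (4, 0.5) − 0.2·(8, 1) = (2.4, 0.3)
Step 2: at (2.4, 0.3), ∇F = (4.8, 0.6) → (2.4, 0.3) − 0.2·(4.8, 0.6) = (1.44, 0.18)
Step 3: at (1.44, 0.18), ∇F = (2.88, 0.36) → (1.44, 0.18) − 0.2·(2.88, 0.36) = (0.864, 0.108)
∂F/∂y at (0.864, 0.108) = 0.216

0.216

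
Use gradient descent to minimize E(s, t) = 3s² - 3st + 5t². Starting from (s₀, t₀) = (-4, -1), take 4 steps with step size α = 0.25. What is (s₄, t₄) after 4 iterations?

∇E = (6s - 3t, -3s + 10t)
(s₁, t₁) = (-4, -1) − 0.25·(-21, 2) = (1.25, -1.5)
(s₂, t₂) = (1.25, -1.5) − 0.25·(12, -18.75) = (-1.75, 3.1875)
(s₃, t₃) = (-1.75, 3.1875) − 0.25·(-20.0625, 37.125) = (3.265625, -6.09375)
(s₄, t₄) = (3.265625, -6.09375) − 0.25·(37.875, -70.734375) = (-6.203125, 11.58984375)

(-6.203125, 11.58984375)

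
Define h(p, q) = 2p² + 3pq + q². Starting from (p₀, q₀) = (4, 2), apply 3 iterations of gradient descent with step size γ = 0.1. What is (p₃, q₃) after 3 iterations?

∇h = (4p + 3q, 3p + 2q)
(p₁, q₁) = (4, 2) − 0.1·(22, 16) = (1.8, 0.4)
(p₂, q₂) = (1.8, 0.4) − 0.1·(8.4, 6.2) = (0.96, -0.22)
(p₃, q₃) = (0.96, -0.22) − 0.1·(3.18, 2.44) = (0.642, -0.464)

(0.642, -0.464)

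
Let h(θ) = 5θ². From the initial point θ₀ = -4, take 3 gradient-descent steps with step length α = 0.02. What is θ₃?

-2.048

h′(θ) = 10θ
θ₁ = -4 − 0.02·(-40) = -3.2
θ₂ = -3.2 − 0.02·(-32) = -2.56
θ₃ = -2.56 − 0.02·(-25.6) = -2.048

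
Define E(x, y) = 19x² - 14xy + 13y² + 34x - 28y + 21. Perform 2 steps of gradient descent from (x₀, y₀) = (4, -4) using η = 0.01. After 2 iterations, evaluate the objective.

84.72135776

∇E = (38x - 14y + 34, -14x + 26y - 28)
(x₁, y₁) = (4, -4) − 0.01·(242, -188) = (1.58, -2.12)
(x₂, y₂) = (1.58, -2.12) − 0.01·(123.72, -105.24) = (0.3428, -1.0676)
E(0.3428, -1.0676) = 84.72135776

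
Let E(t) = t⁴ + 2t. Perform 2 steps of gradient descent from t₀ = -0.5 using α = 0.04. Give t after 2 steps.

-0.61190144

E′(t) = 4t³ + 2
t₁ = -0.5 − 0.04·1.5 = -0.56
t₂ = -0.56 − 0.04·1.297536 = -0.61190144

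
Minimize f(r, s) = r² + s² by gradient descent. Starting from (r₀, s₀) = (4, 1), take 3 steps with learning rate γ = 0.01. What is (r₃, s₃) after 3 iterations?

∇f = (2r, 2s)
Step 1: at (4, 1), ∇f = (8, 2) → (4, 1) − 0.01·(8, 2) = (3.92, 0.98)
Step 2: at (3.92, 0.98), ∇f = (7.84, 1.96) → (3.92, 0.98) − 0.01·(7.84, 1.96) = (3.8416, 0.9604)
Step 3: at (3.8416, 0.9604), ∇f = (7.6832, 1.9208) → (3.8416, 0.9604) − 0.01·(7.6832, 1.9208) = (3.764768, 0.941192)

(3.764768, 0.941192)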